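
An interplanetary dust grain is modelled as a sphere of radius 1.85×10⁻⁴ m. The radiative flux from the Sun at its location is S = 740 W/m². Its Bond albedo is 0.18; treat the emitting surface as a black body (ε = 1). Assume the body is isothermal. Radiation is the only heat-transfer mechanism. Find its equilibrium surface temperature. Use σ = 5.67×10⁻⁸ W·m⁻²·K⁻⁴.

At equilibrium, absorbed power = emitted power.
Absorbing cross-section = πr² = 1.075×10⁻⁷ m²; emitting surface = 4πr² = 4.301×10⁻⁷ m² (ratio 4).
(1−a)S·A_cross = εσ·A_surf·T⁴  ⇒  T⁴ = (1−a)S/(4σ).
T⁴ = 0.820·740/(4·5.67×10⁻⁸) = 2.675×10⁹ K⁴.
T = (2.675×10⁹)^(1/4).

T ≈ 227 K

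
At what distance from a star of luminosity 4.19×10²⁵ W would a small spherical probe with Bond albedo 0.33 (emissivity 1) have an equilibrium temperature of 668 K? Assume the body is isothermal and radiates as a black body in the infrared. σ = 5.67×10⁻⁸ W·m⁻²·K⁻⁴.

For an isothermal black-emitting sphere, (1−a)S·πr² = σ·4πr²·T⁴ ⇒ S = 4σT⁴/(1−a).
S = 4·5.67×10⁻⁸·(668)⁴/0.670 = 67400 W/m².
Flux falls as S = L/(4πd²), so d = √(L/(4πS)) = √(4.19×10²⁵/(4π·67400)).

d ≈ 7.03×10⁹ m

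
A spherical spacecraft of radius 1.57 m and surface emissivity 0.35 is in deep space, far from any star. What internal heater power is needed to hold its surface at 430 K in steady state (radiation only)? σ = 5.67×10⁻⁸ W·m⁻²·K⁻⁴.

P ≈ 21000 W

P = εσ·4πr²·T⁴.
4πr² = 30.97 m²; T⁴ = 3.419×10¹⁰ K⁴.
P = 0.35·5.67×10⁻⁸·30.97·3.419×10¹⁰.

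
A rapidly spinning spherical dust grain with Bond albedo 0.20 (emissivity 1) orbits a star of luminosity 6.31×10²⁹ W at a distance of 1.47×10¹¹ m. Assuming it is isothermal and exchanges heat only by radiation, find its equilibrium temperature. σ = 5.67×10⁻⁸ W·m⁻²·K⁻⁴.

T ≈ 1690 K

First find the stellar flux at distance d: S = L/(4πd²) = 6.31×10²⁹/(4π·(1.47×10¹¹)²) = 2.324×10⁶ W/m².
For an isothermal sphere, absorbed (1−a)S·πr² = emitted σ·4πr²·T⁴, so T⁴ = (1−a)S/(4σ).
T⁴ = 0.800·2.324×10⁶/(4·5.67×10⁻⁸) = 8.197×10¹² K⁴.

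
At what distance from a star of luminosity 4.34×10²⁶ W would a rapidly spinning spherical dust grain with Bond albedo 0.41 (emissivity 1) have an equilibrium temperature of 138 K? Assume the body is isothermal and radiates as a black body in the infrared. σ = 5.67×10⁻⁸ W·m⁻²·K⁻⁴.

For an isothermal black-emitting sphere, (1−a)S·πr² = σ·4πr²·T⁴ ⇒ S = 4σT⁴/(1−a).
S = 4·5.67×10⁻⁸·(138)⁴/0.590 = 139.4 W/m².
Flux falls as S = L/(4πd²), so d = √(L/(4πS)) = √(4.34×10²⁶/(4π·139.4)).

d ≈ 4.98×10¹¹ m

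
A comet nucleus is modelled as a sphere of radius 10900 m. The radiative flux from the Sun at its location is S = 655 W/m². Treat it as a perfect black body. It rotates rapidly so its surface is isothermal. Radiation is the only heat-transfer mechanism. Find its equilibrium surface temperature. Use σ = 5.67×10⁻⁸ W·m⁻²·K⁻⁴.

T ≈ 232 K

At equilibrium, absorbed power = emitted power.
Absorbing cross-section = πr² = 3.733×10⁸ m²; emitting surface = 4πr² = 1.493×10⁹ m² (ratio 4).
S·A_cross = εσ·A_surf·T⁴  ⇒  T⁴ = S/(4σ).
T⁴ = 1.00·655/(4·5.67×10⁻⁸) = 2.888×10⁹ K⁴.
T = (2.888×10⁹)^(1/4).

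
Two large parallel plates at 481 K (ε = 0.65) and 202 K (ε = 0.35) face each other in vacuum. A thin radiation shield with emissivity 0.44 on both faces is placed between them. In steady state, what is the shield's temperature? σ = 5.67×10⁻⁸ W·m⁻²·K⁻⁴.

T_s ≈ 425 K

In steady state the net flux on the hot side equals that on the cold side.
σ(T₁⁴−T_s⁴)/D₁ = σ(T_s⁴−T₂⁴)/D₂, with D₁ = 1/ε₁+1/ε_s−1 = 2.811, D₂ = 1/ε_s+1/ε₂−1 = 4.130.
Solve for T_s⁴: T_s⁴ = (D₂·T₁⁴ + D₁·T₂⁴)/(D₁+D₂) = 3.252×10¹⁰ K⁴.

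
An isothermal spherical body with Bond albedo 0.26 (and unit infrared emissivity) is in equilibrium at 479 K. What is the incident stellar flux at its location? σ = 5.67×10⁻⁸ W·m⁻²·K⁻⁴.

S ≈ 16100 W/m²

(1−a)S·πr² = σ·4πr²·T⁴ ⇒ S = 4σT⁴/(1−a).
S = 4·5.67×10⁻⁸·5.264×10¹⁰/0.740.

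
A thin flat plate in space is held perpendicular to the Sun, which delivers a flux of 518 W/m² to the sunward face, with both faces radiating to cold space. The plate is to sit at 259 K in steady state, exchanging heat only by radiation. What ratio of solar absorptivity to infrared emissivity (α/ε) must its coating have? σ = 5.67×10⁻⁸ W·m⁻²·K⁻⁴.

α/ε ≈ 0.985

Balance: αS·A = εσ·2A·T⁴ ⇒ α/ε = 2σT⁴/S.
α/ε = 2·5.67×10⁻⁸·(259)⁴/518 = 2·5.67×10⁻⁸·4.500×10⁹/518.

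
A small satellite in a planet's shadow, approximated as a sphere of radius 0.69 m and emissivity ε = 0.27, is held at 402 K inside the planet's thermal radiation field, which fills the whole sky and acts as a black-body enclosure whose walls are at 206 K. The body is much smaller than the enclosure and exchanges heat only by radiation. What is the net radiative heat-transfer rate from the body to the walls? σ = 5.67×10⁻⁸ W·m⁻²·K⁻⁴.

For a small grey body in a large enclosure: P_net = εσA(T_body⁴ − T_wall⁴).
A = 4πr² = 5.983 m²; T_body⁴ − T_wall⁴ = 2.612×10¹⁰ − 1.801×10⁹ = 2.432×10¹⁰ K⁴.
|P_net| = 0.27·5.67×10⁻⁸·5.983·2.432×10¹⁰.

P_net ≈ 2230 W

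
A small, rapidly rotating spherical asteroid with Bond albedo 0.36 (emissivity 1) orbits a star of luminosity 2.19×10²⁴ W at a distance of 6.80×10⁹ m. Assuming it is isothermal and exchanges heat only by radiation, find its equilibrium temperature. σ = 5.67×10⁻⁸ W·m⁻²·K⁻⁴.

T ≈ 321 K

First find the stellar flux at distance d: S = L/(4πd²) = 2.19×10²⁴/(4π·(6.80×10⁹)²) = 3769 W/m².
For an isothermal sphere, absorbed (1−a)S·πr² = emitted σ·4πr²·T⁴, so T⁴ = (1−a)S/(4σ).
T⁴ = 0.640·3769/(4·5.67×10⁻⁸) = 1.064×10¹⁰ K⁴.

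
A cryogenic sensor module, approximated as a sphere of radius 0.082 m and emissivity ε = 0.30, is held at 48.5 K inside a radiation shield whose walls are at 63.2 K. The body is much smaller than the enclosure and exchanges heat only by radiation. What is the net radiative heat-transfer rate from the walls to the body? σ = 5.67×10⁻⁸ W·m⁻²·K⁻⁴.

For a small grey body in a large enclosure: P_net = εσA(T_body⁴ − T_wall⁴).
A = 4πr² = 0.08450 m²; T_body⁴ − T_wall⁴ = 5.533×10⁶ − 1.595×10⁷ = -1.042×10⁷ K⁴.
|P_net| = 0.30·5.67×10⁻⁸·0.08450·1.042×10⁷.

P_net ≈ 0.0150 W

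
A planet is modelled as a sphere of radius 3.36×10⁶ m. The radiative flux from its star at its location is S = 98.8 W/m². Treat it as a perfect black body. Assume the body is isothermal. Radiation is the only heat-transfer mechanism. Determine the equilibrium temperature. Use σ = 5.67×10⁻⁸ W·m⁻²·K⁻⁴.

At equilibrium, absorbed power = emitted power.
Absorbing cross-section = πr² = 3.547×10¹³ m²; emitting surface = 4πr² = 1.419×10¹⁴ m² (ratio 4).
S·A_cross = εσ·A_surf·T⁴  ⇒  T⁴ = S/(4σ).
T⁴ = 1.00·98.8/(4·5.67×10⁻⁸) = 4.356×10⁸ K⁴.
T = (4.356×10⁸)^(1/4).

T ≈ 144 K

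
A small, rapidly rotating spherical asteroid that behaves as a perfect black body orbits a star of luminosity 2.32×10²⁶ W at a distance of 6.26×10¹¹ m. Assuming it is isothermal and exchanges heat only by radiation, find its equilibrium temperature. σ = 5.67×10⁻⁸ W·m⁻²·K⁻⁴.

T ≈ 120 K

First find the stellar flux at distance d: S = L/(4πd²) = 2.32×10²⁶/(4π·(6.26×10¹¹)²) = 47.11 W/m².
For an isothermal sphere, absorbed (1−a)S·πr² = emitted σ·4πr²·T⁴, so T⁴ = (1−a)S/(4σ).
T⁴ = 1.00·47.11/(4·5.67×10⁻⁸) = 2.077×10⁸ K⁴.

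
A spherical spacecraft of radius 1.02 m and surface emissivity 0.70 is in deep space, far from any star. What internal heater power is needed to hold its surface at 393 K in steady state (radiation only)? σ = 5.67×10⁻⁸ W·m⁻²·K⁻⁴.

P = εσ·4πr²·T⁴.
4πr² = 13.07 m²; T⁴ = 2.385×10¹⁰ K⁴.
P = 0.70·5.67×10⁻⁸·13.07·2.385×10¹⁰.

P ≈ 12400 W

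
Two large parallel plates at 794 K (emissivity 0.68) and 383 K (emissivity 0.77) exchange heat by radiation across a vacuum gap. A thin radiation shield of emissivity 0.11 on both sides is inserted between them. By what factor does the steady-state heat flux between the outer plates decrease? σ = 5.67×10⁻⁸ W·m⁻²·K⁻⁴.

Without shield: q₀ = σΔ(T⁴)/(1/ε₁+1/ε₂−1) with denominator 1.769.
With shield the two gaps are in series; the resistances add: (1/ε₁+1/ε_s−1)+(1/ε_s+1/ε₂−1) = 9.561+9.390 = 18.95.
Heat-flux ratio q₀/q = 18.95/1.769.

factor ≈ 10.7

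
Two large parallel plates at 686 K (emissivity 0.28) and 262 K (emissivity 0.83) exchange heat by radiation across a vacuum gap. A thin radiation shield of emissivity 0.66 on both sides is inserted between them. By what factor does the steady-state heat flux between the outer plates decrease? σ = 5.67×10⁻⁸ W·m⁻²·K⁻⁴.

factor ≈ 1.54

Without shield: q₀ = σΔ(T⁴)/(1/ε₁+1/ε₂−1) with denominator 3.776.
With shield the two gaps are in series; the resistances add: (1/ε₁+1/ε_s−1)+(1/ε_s+1/ε₂−1) = 4.087+1.720 = 5.807.
Heat-flux ratio q₀/q = 5.807/3.776.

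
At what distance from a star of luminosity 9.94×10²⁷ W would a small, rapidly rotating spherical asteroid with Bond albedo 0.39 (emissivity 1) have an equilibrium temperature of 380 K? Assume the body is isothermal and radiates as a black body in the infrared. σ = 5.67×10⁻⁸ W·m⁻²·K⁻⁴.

d ≈ 3.19×10¹¹ m

For an isothermal black-emitting sphere, (1−a)S·πr² = σ·4πr²·T⁴ ⇒ S = 4σT⁴/(1−a).
S = 4·5.67×10⁻⁸·(380)⁴/0.610 = 7753 W/m².
Flux falls as S = L/(4πd²), so d = √(L/(4πS)) = √(9.94×10²⁷/(4π·7753)).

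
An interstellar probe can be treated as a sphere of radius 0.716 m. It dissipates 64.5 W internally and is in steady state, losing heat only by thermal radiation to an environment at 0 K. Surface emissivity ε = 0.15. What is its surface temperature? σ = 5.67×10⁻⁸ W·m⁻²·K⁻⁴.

T ≈ 185 K

Steady state: internal power = radiated power, P = εσA T⁴.
Radiating area A = 4πr² = 6.442 m².
T⁴ = P/(εσA) = 64.5/(0.15·5.67×10⁻⁸·6.442) = 1.177×10⁹ K⁴.
T = (1.177×10⁹)^(1/4).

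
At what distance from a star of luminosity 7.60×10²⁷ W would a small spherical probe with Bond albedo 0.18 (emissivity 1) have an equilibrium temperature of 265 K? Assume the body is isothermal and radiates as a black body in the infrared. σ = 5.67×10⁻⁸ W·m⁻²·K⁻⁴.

For an isothermal black-emitting sphere, (1−a)S·πr² = σ·4πr²·T⁴ ⇒ S = 4σT⁴/(1−a).
S = 4·5.67×10⁻⁸·(265)⁴/0.820 = 1364 W/m².
Flux falls as S = L/(4πd²), so d = √(L/(4πS)) = √(7.60×10²⁷/(4π·1364)).

d ≈ 6.66×10¹¹ m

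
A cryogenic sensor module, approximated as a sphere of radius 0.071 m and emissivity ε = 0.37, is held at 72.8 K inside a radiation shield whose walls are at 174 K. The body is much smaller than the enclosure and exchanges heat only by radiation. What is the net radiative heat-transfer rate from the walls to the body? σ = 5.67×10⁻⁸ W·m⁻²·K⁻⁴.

P_net ≈ 1.18 W

For a small grey body in a large enclosure: P_net = εσA(T_body⁴ − T_wall⁴).
A = 4πr² = 0.06335 m²; T_body⁴ − T_wall⁴ = 2.809×10⁷ − 9.166×10⁸ = -8.885×10⁸ K⁴.
|P_net| = 0.37·5.67×10⁻⁸·0.06335·8.885×10⁸.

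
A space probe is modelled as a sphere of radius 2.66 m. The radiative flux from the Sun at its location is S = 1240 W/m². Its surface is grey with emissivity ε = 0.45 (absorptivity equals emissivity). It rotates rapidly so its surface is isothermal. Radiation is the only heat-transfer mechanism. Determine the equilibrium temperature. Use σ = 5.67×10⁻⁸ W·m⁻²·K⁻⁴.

T ≈ 272 K

At equilibrium, absorbed power = emitted power.
Absorbing cross-section = πr² = 22.23 m²; emitting surface = 4πr² = 88.91 m² (ratio 4).
εS·A_cross = εσ·A_surf·T⁴  ⇒  T⁴ = S/(4σ)   (ε cancels).
T⁴ = 1240/(4·5.67×10⁻⁸) = 5.467×10⁹ K⁴.
T = (5.467×10⁹)^(1/4).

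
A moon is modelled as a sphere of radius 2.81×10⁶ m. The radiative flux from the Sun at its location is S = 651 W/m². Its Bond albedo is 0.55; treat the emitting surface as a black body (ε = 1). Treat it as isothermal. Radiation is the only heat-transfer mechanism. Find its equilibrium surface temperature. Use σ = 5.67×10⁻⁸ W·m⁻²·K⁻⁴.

At equilibrium, absorbed power = emitted power.
Absorbing cross-section = πr² = 2.481×10¹³ m²; emitting surface = 4πr² = 9.923×10¹³ m² (ratio 4).
(1−a)S·A_cross = εσ·A_surf·T⁴  ⇒  T⁴ = (1−a)S/(4σ).
T⁴ = 0.450·651/(4·5.67×10⁻⁸) = 1.292×10⁹ K⁴.
T = (1.292×10⁹)^(1/4).

T ≈ 190 K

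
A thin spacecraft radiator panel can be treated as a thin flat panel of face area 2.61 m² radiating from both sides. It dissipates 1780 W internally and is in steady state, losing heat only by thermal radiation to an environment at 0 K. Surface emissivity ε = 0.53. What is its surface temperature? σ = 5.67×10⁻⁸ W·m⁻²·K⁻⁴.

Steady state: internal power = radiated power, P = εσA T⁴.
Radiating area A = 2·2.61 = 5.220 m².
T⁴ = P/(εσA) = 1780/(0.53·5.67×10⁻⁸·5.220) = 1.135×10¹⁰ K⁴.
T = (1.135×10¹⁰)^(1/4).

T ≈ 326 K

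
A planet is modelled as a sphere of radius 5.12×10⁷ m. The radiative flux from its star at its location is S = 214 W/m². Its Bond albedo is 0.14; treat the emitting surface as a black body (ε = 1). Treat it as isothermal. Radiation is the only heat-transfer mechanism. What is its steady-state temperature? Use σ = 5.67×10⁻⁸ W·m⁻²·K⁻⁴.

T ≈ 169 K

At equilibrium, absorbed power = emitted power.
Absorbing cross-section = πr² = 8.235×10¹⁵ m²; emitting surface = 4πr² = 3.294×10¹⁶ m² (ratio 4).
(1−a)S·A_cross = εσ·A_surf·T⁴  ⇒  T⁴ = (1−a)S/(4σ).
T⁴ = 0.860·214/(4·5.67×10⁻⁸) = 8.115×10⁸ K⁴.
T = (8.115×10⁸)^(1/4).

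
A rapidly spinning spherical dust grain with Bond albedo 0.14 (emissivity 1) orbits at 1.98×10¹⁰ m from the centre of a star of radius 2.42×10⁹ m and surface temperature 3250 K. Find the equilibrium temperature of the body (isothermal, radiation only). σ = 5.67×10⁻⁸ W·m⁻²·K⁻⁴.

T ≈ 774 K

The star's surface emits σT_*⁴; at distance d the flux is S = σT_*⁴(R_*/d)².
S = 5.67×10⁻⁸·(3250)⁴·(2.42×10⁹/1.98×10¹⁰)² = 94500 W/m².
For an isothermal sphere T⁴ = (1−a)S/(4σ) = 3.583×10¹¹ K⁴.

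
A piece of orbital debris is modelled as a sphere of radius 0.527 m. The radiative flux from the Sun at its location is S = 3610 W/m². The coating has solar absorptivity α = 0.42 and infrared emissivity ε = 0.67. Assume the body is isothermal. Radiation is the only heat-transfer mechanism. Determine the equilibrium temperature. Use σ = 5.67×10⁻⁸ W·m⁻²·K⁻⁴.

At equilibrium, absorbed power = emitted power.
Absorbing cross-section = πr² = 0.8725 m²; emitting surface = 4πr² = 3.490 m² (ratio 4).
αS·A_cross = εσ·A_surf·T⁴  ⇒  T⁴ = αS/(ε·4σ).
T⁴ = 0.420·3610/(0.67·4·5.67×10⁻⁸) = 9.978×10⁹ K⁴.
T = (9.978×10⁹)^(1/4).

T ≈ 316 K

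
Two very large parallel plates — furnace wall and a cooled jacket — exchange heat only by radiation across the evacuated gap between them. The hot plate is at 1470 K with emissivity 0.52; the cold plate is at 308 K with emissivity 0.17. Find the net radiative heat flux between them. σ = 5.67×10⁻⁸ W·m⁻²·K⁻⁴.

For two infinite grey parallel plates, q = σ(T₁⁴ − T₂⁴)/(1/ε₁ + 1/ε₂ − 1).
T₁⁴ − T₂⁴ = 4.669×10¹² − 8.999×10⁹ = 4.660×10¹² K⁴.
1/ε₁ + 1/ε₂ − 1 = 1.923 + 5.882 − 1 = 6.805.
q = 5.67×10⁻⁸ × 4.660×10¹² / 6.805.

q ≈ 38800 W/m²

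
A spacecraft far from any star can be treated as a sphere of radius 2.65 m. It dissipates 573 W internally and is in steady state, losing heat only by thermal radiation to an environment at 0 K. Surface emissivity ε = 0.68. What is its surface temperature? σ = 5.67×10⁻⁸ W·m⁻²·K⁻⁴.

Steady state: internal power = radiated power, P = εσA T⁴.
Radiating area A = 4πr² = 88.25 m².
T⁴ = P/(εσA) = 573/(0.68·5.67×10⁻⁸·88.25) = 1.684×10⁸ K⁴.
T = (1.684×10⁸)^(1/4).

T ≈ 114 K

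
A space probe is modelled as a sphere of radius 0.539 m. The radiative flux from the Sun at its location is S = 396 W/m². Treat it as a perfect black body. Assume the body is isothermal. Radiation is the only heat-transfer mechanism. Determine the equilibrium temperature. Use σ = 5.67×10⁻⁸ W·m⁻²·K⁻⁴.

At equilibrium, absorbed power = emitted power.
Absorbing cross-section = πr² = 0.9127 m²; emitting surface = 4πr² = 3.651 m² (ratio 4).
S·A_cross = εσ·A_surf·T⁴  ⇒  T⁴ = S/(4σ).
T⁴ = 1.00·396/(4·5.67×10⁻⁸) = 1.746×10⁹ K⁴.
T = (1.746×10⁹)^(1/4).

T ≈ 204 K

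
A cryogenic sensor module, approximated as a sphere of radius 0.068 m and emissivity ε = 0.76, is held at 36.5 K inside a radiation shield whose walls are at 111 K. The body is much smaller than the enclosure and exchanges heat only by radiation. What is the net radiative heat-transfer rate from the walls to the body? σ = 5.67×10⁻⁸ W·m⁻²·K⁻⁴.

For a small grey body in a large enclosure: P_net = εσA(T_body⁴ − T_wall⁴).
A = 4πr² = 0.05811 m²; T_body⁴ − T_wall⁴ = 1.775×10⁶ − 1.518×10⁸ = -1.500×10⁸ K⁴.
|P_net| = 0.76·5.67×10⁻⁸·0.05811·1.500×10⁸.

P_net ≈ 0.376 W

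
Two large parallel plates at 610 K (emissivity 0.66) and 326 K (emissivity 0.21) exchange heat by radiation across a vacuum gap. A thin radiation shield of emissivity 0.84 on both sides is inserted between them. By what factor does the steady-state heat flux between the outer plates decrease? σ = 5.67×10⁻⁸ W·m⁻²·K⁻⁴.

factor ≈ 1.26

Without shield: q₀ = σΔ(T⁴)/(1/ε₁+1/ε₂−1) with denominator 5.277.
With shield the two gaps are in series; the resistances add: (1/ε₁+1/ε_s−1)+(1/ε_s+1/ε₂−1) = 1.706+4.952 = 6.658.
Heat-flux ratio q₀/q = 6.658/5.277.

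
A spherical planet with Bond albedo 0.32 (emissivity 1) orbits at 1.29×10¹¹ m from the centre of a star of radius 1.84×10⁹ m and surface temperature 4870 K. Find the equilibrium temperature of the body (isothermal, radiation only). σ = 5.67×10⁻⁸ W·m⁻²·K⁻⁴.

T ≈ 373 K

The star's surface emits σT_*⁴; at distance d the flux is S = σT_*⁴(R_*/d)².
S = 5.67×10⁻⁸·(4870)⁴·(1.84×10⁹/1.29×10¹¹)² = 6489 W/m².
For an isothermal sphere T⁴ = (1−a)S/(4σ) = 1.945×10¹⁰ K⁴.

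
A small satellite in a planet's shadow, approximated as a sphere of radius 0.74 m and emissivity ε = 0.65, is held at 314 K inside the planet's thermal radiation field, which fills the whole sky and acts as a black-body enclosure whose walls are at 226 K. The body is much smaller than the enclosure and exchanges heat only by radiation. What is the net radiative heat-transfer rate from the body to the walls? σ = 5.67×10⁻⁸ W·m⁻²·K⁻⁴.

For a small grey body in a large enclosure: P_net = εσA(T_body⁴ − T_wall⁴).
A = 4πr² = 6.881 m²; T_body⁴ − T_wall⁴ = 9.721×10⁹ − 2.609×10⁹ = 7.112×10⁹ K⁴.
|P_net| = 0.65·5.67×10⁻⁸·6.881·7.112×10⁹.

P_net ≈ 1800 W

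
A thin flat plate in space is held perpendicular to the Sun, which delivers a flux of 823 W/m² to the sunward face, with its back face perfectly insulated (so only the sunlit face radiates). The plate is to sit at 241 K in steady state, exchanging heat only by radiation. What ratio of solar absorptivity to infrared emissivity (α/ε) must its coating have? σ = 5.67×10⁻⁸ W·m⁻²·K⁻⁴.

α/ε ≈ 0.232

Balance: αS·A = εσ·1A·T⁴ ⇒ α/ε = σT⁴/S.
α/ε = 5.67×10⁻⁸·(241)⁴/823 = 5.67×10⁻⁸·3.373×10⁹/823.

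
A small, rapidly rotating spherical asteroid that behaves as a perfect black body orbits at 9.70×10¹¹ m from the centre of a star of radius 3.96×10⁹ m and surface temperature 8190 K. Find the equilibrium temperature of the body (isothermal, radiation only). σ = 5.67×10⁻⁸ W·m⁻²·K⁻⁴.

T ≈ 370 K

The star's surface emits σT_*⁴; at distance d the flux is S = σT_*⁴(R_*/d)².
S = 5.67×10⁻⁸·(8190)⁴·(3.96×10⁹/9.70×10¹¹)² = 4252 W/m².
For an isothermal sphere T⁴ = (1−a)S/(4σ) = 1.875×10¹⁰ K⁴.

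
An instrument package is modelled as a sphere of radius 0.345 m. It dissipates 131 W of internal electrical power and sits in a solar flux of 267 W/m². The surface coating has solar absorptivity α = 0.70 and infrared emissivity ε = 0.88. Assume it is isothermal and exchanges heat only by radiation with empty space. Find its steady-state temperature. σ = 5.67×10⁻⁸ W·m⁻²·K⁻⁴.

At steady state, absorbed solar power + internal power = radiated power.
Absorbed: α·S·A_cross = 0.70·267·0.3739 = 69.89 W (cross-section πr²).
Total input = 69.89 + 131 = 200.9 W.
Radiated: εσ·A_surf·T⁴ with A_surf = 4πr² = 1.496 m².
T⁴ = 200.9/(0.88·5.67×10⁻⁸·1.496) = 2.692×10⁹ K⁴.

T ≈ 228 K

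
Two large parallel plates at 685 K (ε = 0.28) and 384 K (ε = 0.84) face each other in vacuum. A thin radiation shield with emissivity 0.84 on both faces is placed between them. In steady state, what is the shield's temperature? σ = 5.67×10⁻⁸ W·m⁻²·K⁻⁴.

T_s ≈ 523 K

In steady state the net flux on the hot side equals that on the cold side.
σ(T₁⁴−T_s⁴)/D₁ = σ(T_s⁴−T₂⁴)/D₂, with D₁ = 1/ε₁+1/ε_s−1 = 3.762, D₂ = 1/ε_s+1/ε₂−1 = 1.381.
Solve for T_s⁴: T_s⁴ = (D₂·T₁⁴ + D₁·T₂⁴)/(D₁+D₂) = 7.503×10¹⁰ K⁴.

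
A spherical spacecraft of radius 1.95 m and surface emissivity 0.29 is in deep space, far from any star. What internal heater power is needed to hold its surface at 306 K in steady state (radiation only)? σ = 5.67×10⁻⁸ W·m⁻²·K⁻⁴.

P = εσ·4πr²·T⁴.
4πr² = 47.78 m²; T⁴ = 8.768×10⁹ K⁴.
P = 0.29·5.67×10⁻⁸·47.78·8.768×10⁹.

P ≈ 6890 W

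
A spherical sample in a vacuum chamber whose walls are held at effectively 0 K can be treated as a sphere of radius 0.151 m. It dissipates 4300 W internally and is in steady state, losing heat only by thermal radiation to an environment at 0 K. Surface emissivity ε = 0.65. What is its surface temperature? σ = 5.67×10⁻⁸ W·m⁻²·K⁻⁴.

T ≈ 799 K

Steady state: internal power = radiated power, P = εσA T⁴.
Radiating area A = 4πr² = 0.2865 m².
T⁴ = P/(εσA) = 4300/(0.65·5.67×10⁻⁸·0.2865) = 4.072×10¹¹ K⁴.
T = (4.072×10¹¹)^(1/4).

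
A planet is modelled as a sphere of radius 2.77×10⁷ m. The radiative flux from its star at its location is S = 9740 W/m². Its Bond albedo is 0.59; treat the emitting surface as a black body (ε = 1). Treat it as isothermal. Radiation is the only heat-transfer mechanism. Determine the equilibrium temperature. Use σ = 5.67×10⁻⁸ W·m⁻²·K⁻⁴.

At equilibrium, absorbed power = emitted power.
Absorbing cross-section = πr² = 2.411×10¹⁵ m²; emitting surface = 4πr² = 9.642×10¹⁵ m² (ratio 4).
(1−a)S·A_cross = εσ·A_surf·T⁴  ⇒  T⁴ = (1−a)S/(4σ).
T⁴ = 0.410·9740/(4·5.67×10⁻⁸) = 1.761×10¹⁰ K⁴.
T = (1.761×10¹⁰)^(1/4).

T ≈ 364 K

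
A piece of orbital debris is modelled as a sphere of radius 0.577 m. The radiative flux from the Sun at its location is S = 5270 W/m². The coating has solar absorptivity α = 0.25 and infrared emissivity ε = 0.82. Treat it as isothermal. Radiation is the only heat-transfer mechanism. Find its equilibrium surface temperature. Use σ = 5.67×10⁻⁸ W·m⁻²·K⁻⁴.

T ≈ 290 K

At equilibrium, absorbed power = emitted power.
Absorbing cross-section = πr² = 1.046 m²; emitting surface = 4πr² = 4.184 m² (ratio 4).
αS·A_cross = εσ·A_surf·T⁴  ⇒  T⁴ = αS/(ε·4σ).
T⁴ = 0.250·5270/(0.82·4·5.67×10⁻⁸) = 7.084×10⁹ K⁴.
T = (7.084×10⁹)^(1/4).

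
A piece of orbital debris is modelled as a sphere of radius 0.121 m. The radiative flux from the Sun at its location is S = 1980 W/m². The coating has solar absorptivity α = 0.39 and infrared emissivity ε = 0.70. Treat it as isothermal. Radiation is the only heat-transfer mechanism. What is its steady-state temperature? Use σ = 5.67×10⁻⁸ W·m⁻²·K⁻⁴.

At equilibrium, absorbed power = emitted power.
Absorbing cross-section = πr² = 0.04600 m²; emitting surface = 4πr² = 0.1840 m² (ratio 4).
αS·A_cross = εσ·A_surf·T⁴  ⇒  T⁴ = αS/(ε·4σ).
T⁴ = 0.390·1980/(0.70·4·5.67×10⁻⁸) = 4.864×10⁹ K⁴.
T = (4.864×10⁹)^(1/4).

T ≈ 264 K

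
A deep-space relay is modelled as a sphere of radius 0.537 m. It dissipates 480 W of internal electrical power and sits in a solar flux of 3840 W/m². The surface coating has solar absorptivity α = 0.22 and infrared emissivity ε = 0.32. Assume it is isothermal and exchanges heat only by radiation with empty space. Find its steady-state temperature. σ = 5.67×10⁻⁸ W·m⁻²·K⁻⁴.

T ≈ 371 K

At steady state, absorbed solar power + internal power = radiated power.
Absorbed: α·S·A_cross = 0.22·3840·0.9059 = 765.3 W (cross-section πr²).
Total input = 765.3 + 480 = 1245 W.
Radiated: εσ·A_surf·T⁴ with A_surf = 4πr² = 3.624 m².
T⁴ = 1245/(0.32·5.67×10⁻⁸·3.624) = 1.894×10¹⁰ K⁴.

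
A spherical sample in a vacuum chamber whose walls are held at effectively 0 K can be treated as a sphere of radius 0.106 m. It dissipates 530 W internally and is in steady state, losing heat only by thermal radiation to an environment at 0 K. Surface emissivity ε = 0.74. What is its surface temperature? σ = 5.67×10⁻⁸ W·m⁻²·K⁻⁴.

Steady state: internal power = radiated power, P = εσA T⁴.
Radiating area A = 4πr² = 0.1412 m².
T⁴ = P/(εσA) = 530/(0.74·5.67×10⁻⁸·0.1412) = 8.946×10¹⁰ K⁴.
T = (8.946×10¹⁰)^(1/4).

T ≈ 547 K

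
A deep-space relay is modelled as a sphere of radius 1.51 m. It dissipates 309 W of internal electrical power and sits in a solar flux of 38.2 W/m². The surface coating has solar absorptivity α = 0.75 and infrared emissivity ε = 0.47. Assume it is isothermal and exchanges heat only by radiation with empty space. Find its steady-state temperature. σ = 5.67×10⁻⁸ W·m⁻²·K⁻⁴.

T ≈ 161 K

At steady state, absorbed solar power + internal power = radiated power.
Absorbed: α·S·A_cross = 0.75·38.2·7.163 = 205.2 W (cross-section πr²).
Total input = 205.2 + 309 = 514.2 W.
Radiated: εσ·A_surf·T⁴ with A_surf = 4πr² = 28.65 m².
T⁴ = 514.2/(0.47·5.67×10⁻⁸·28.65) = 6.735×10⁸ K⁴.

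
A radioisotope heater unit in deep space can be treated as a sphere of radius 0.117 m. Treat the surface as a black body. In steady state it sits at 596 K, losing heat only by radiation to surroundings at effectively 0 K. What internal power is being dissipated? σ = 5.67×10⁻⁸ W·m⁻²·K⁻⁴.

Steady state: P = εσA T⁴.
A = 4πr² = 0.1720 m²; T⁴ = (596)⁴ = 1.262×10¹¹ K⁴.
P = 1.0 × 5.67×10⁻⁸ × 0.1720 × 1.262×10¹¹.

P ≈ 1230 W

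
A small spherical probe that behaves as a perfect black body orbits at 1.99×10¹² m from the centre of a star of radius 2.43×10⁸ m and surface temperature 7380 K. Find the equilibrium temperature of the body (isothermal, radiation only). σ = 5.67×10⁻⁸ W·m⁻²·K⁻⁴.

T ≈ 57.7 K

The star's surface emits σT_*⁴; at distance d the flux is S = σT_*⁴(R_*/d)².
S = 5.67×10⁻⁸·(7380)⁴·(2.43×10⁸/1.99×10¹²)² = 2.508 W/m².
For an isothermal sphere T⁴ = (1−a)S/(4σ) = 1.106×10⁷ K⁴.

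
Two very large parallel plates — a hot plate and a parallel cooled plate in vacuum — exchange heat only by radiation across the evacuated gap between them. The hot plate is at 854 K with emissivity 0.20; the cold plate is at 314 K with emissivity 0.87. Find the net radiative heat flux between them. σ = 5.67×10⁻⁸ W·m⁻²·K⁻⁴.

For two infinite grey parallel plates, q = σ(T₁⁴ − T₂⁴)/(1/ε₁ + 1/ε₂ − 1).
T₁⁴ − T₂⁴ = 5.319×10¹¹ − 9.721×10⁹ = 5.222×10¹¹ K⁴.
1/ε₁ + 1/ε₂ − 1 = 5.000 + 1.149 − 1 = 5.149.
q = 5.67×10⁻⁸ × 5.222×10¹¹ / 5.149.

q ≈ 5750 W/m²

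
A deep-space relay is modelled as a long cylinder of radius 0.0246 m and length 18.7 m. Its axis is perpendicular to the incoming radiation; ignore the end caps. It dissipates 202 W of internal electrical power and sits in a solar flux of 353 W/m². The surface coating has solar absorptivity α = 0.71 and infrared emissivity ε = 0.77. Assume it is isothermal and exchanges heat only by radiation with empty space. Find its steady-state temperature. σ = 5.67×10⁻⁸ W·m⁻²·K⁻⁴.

T ≈ 242 K

At steady state, absorbed solar power + internal power = radiated power.
Absorbed: α·S·A_cross = 0.71·353·0.9200 = 230.6 W (cross-section 2rL).
Total input = 230.6 + 202 = 432.6 W.
Radiated: εσ·A_surf·T⁴ with A_surf = 2πrL = 2.890 m².
T⁴ = 432.6/(0.77·5.67×10⁻⁸·2.890) = 3.428×10⁹ K⁴.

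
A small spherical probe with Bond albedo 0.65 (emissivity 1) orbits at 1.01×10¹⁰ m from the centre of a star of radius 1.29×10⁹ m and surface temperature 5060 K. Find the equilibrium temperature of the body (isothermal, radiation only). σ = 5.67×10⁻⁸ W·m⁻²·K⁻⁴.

T ≈ 984 K

The star's surface emits σT_*⁴; at distance d the flux is S = σT_*⁴(R_*/d)².
S = 5.67×10⁻⁸·(5060)⁴·(1.29×10⁹/1.01×10¹⁰)² = 6.063×10⁵ W/m².
For an isothermal sphere T⁴ = (1−a)S/(4σ) = 9.357×10¹¹ K⁴.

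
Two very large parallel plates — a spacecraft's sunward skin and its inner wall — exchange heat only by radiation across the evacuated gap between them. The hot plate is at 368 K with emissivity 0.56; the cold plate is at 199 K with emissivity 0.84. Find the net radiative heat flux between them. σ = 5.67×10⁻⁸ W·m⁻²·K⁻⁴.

For two infinite grey parallel plates, q = σ(T₁⁴ − T₂⁴)/(1/ε₁ + 1/ε₂ − 1).
T₁⁴ − T₂⁴ = 1.834×10¹⁰ − 1.568×10⁹ = 1.677×10¹⁰ K⁴.
1/ε₁ + 1/ε₂ − 1 = 1.786 + 1.190 − 1 = 1.976.
q = 5.67×10⁻⁸ × 1.677×10¹⁰ / 1.976.

q ≈ 481 W/m²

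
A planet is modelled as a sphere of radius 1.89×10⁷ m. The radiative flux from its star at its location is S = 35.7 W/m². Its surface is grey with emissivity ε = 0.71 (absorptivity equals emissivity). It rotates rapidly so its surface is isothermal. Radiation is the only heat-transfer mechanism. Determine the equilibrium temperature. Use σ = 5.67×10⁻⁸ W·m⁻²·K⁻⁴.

At equilibrium, absorbed power = emitted power.
Absorbing cross-section = πr² = 1.122×10¹⁵ m²; emitting surface = 4πr² = 4.489×10¹⁵ m² (ratio 4).
εS·A_cross = εσ·A_surf·T⁴  ⇒  T⁴ = S/(4σ)   (ε cancels).
T⁴ = 35.7/(4·5.67×10⁻⁸) = 1.574×10⁸ K⁴.
T = (1.574×10⁸)^(1/4).

T ≈ 112 K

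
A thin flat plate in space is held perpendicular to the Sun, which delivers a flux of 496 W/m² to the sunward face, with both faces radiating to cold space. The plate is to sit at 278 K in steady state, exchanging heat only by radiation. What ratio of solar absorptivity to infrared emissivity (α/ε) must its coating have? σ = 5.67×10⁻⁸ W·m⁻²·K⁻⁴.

α/ε ≈ 1.37

Balance: αS·A = εσ·2A·T⁴ ⇒ α/ε = 2σT⁴/S.
α/ε = 2·5.67×10⁻⁸·(278)⁴/496 = 2·5.67×10⁻⁸·5.973×10⁹/496.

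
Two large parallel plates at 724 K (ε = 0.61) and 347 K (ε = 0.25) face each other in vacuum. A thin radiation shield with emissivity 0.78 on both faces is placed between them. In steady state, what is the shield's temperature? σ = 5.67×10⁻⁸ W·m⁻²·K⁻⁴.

In steady state the net flux on the hot side equals that on the cold side.
σ(T₁⁴−T_s⁴)/D₁ = σ(T_s⁴−T₂⁴)/D₂, with D₁ = 1/ε₁+1/ε_s−1 = 1.921, D₂ = 1/ε_s+1/ε₂−1 = 4.282.
Solve for T_s⁴: T_s⁴ = (D₂·T₁⁴ + D₁·T₂⁴)/(D₁+D₂) = 1.941×10¹¹ K⁴.

T_s ≈ 664 K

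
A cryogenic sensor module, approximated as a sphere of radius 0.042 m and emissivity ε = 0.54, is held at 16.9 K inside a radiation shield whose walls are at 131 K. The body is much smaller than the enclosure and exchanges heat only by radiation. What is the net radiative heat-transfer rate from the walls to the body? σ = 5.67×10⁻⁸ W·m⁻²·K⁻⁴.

For a small grey body in a large enclosure: P_net = εσA(T_body⁴ − T_wall⁴).
A = 4πr² = 0.02217 m²; T_body⁴ − T_wall⁴ = 81570 − 2.945×10⁸ = -2.944×10⁸ K⁴.
|P_net| = 0.54·5.67×10⁻⁸·0.02217·2.944×10⁸.

P_net ≈ 0.200 W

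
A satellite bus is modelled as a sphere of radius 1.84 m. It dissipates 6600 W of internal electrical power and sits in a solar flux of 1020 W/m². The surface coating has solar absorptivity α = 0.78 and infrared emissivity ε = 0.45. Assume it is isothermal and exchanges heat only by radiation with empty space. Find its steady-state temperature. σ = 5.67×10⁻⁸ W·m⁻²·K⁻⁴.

T ≈ 343 K

At steady state, absorbed solar power + internal power = radiated power.
Absorbed: α·S·A_cross = 0.78·1020·10.64 = 8462 W (cross-section πr²).
Total input = 8462 + 6600 = 15060 W.
Radiated: εσ·A_surf·T⁴ with A_surf = 4πr² = 42.54 m².
T⁴ = 15060/(0.45·5.67×10⁻⁸·42.54) = 1.388×10¹⁰ K⁴.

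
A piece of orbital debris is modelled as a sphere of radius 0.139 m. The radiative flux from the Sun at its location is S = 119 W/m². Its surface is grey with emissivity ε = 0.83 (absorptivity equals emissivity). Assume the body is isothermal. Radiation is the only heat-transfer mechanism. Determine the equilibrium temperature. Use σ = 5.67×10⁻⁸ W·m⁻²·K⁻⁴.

At equilibrium, absorbed power = emitted power.
Absorbing cross-section = πr² = 0.06070 m²; emitting surface = 4πr² = 0.2428 m² (ratio 4).
εS·A_cross = εσ·A_surf·T⁴  ⇒  T⁴ = S/(4σ)   (ε cancels).
T⁴ = 119/(4·5.67×10⁻⁸) = 5.247×10⁸ K⁴.
T = (5.247×10⁸)^(1/4).

T ≈ 151 K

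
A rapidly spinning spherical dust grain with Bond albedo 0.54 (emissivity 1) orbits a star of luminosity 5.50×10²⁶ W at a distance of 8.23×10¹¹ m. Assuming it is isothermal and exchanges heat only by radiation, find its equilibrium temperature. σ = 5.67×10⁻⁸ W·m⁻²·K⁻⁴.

First find the stellar flux at distance d: S = L/(4πd²) = 5.50×10²⁶/(4π·(8.23×10¹¹)²) = 64.62 W/m².
For an isothermal sphere, absorbed (1−a)S·πr² = emitted σ·4πr²·T⁴, so T⁴ = (1−a)S/(4σ).
T⁴ = 0.460·64.62/(4·5.67×10⁻⁸) = 1.311×10⁸ K⁴.

T ≈ 107 K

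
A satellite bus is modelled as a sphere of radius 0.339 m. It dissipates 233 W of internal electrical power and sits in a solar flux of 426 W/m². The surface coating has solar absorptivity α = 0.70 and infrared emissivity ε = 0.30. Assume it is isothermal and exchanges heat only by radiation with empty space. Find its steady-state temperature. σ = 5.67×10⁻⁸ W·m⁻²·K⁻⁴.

T ≈ 343 K

At steady state, absorbed solar power + internal power = radiated power.
Absorbed: α·S·A_cross = 0.70·426·0.3610 = 107.7 W (cross-section πr²).
Total input = 107.7 + 233 = 340.7 W.
Radiated: εσ·A_surf·T⁴ with A_surf = 4πr² = 1.444 m².
T⁴ = 340.7/(0.30·5.67×10⁻⁸·1.444) = 1.387×10¹⁰ K⁴.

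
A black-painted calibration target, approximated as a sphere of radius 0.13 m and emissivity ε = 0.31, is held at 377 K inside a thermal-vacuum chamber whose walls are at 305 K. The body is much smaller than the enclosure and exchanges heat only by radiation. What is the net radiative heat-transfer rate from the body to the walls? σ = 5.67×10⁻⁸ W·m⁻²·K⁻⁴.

P_net ≈ 43.1 W

For a small grey body in a large enclosure: P_net = εσA(T_body⁴ − T_wall⁴).
A = 4πr² = 0.2124 m²; T_body⁴ − T_wall⁴ = 2.020×10¹⁰ − 8.654×10⁹ = 1.155×10¹⁰ K⁴.
|P_net| = 0.31·5.67×10⁻⁸·0.2124·1.155×10¹⁰.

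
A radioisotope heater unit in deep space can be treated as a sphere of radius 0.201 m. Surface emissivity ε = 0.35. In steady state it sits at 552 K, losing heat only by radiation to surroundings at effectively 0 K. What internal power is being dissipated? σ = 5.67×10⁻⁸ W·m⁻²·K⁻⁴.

Steady state: P = εσA T⁴.
A = 4πr² = 0.5077 m²; T⁴ = (552)⁴ = 9.284×10¹⁰ K⁴.
P = 0.35 × 5.67×10⁻⁸ × 0.5077 × 9.284×10¹⁰.

P ≈ 935 W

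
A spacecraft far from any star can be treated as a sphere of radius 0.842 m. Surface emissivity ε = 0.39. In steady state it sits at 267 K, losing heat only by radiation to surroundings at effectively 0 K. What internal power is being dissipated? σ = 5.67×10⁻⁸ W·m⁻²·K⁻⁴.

Steady state: P = εσA T⁴.
A = 4πr² = 8.909 m²; T⁴ = (267)⁴ = 5.082×10⁹ K⁴.
P = 0.39 × 5.67×10⁻⁸ × 8.909 × 5.082×10⁹.

P ≈ 1000 W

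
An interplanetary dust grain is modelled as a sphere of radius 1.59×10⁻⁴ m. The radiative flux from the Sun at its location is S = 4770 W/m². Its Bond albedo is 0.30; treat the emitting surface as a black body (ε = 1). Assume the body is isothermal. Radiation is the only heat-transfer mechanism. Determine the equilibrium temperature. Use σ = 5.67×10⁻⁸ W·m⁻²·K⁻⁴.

T ≈ 348 K

At equilibrium, absorbed power = emitted power.
Absorbing cross-section = πr² = 7.942×10⁻⁸ m²; emitting surface = 4πr² = 3.177×10⁻⁷ m² (ratio 4).
(1−a)S·A_cross = εσ·A_surf·T⁴  ⇒  T⁴ = (1−a)S/(4σ).
T⁴ = 0.700·4770/(4·5.67×10⁻⁸) = 1.472×10¹⁰ K⁴.
T = (1.472×10¹⁰)^(1/4).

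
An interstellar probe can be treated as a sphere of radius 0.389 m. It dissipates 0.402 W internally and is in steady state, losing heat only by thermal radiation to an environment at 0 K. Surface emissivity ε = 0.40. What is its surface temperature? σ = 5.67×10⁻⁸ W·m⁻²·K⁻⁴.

T ≈ 55.3 K

Steady state: internal power = radiated power, P = εσA T⁴.
Radiating area A = 4πr² = 1.902 m².
T⁴ = P/(εσA) = 0.402/(0.40·5.67×10⁻⁸·1.902) = 9.321×10⁶ K⁴.
T = (9.321×10⁶)^(1/4).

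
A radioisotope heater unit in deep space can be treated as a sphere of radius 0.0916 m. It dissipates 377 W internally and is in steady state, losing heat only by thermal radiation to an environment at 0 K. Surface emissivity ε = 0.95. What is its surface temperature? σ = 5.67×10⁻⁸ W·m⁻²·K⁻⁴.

Steady state: internal power = radiated power, P = εσA T⁴.
Radiating area A = 4πr² = 0.1054 m².
T⁴ = P/(εσA) = 377/(0.95·5.67×10⁻⁸·0.1054) = 6.638×10¹⁰ K⁴.
T = (6.638×10¹⁰)^(1/4).

T ≈ 508 K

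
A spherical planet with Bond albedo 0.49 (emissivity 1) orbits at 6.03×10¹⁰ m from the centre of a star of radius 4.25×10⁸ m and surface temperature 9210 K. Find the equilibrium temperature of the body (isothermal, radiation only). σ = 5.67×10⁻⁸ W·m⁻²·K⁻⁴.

T ≈ 462 K

The star's surface emits σT_*⁴; at distance d the flux is S = σT_*⁴(R_*/d)².
S = 5.67×10⁻⁸·(9210)⁴·(4.25×10⁸/6.03×10¹⁰)² = 20270 W/m².
For an isothermal sphere T⁴ = (1−a)S/(4σ) = 4.557×10¹⁰ K⁴.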